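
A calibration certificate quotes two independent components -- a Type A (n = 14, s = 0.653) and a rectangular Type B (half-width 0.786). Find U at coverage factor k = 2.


u_A = s / sqrt(n) = 0.653 / sqrt(14) = 0.17452159
u_B = half_width / sqrt(3) = 0.786 / sqrt(3) = 0.45379731
uc = sqrt(u_A^2 + u_B^2) = sqrt(0.17452159^2 + 0.45379731^2) = 0.48619933
U = k * uc = 2 * 0.48619933
U = 0.9724

0.9724


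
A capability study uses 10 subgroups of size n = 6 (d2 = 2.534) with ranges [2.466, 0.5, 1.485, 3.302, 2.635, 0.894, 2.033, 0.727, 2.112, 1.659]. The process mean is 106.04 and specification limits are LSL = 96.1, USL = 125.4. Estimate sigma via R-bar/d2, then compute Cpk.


R_bar = (2.466 + 0.5 + 1.485 + 3.302 + 2.635 + 0.894 + 2.033 + 0.727 + 2.112 + 1.659) / 10 = 1.7813
sigma = R_bar / d2 = 1.7813 / 2.534 = 0.70295975
Cp = (USL - LSL)/(6*sigma) = (125.4 - 96.1)/(6*0.70295975) = 6.9468
Cpu = (125.4 - 106.04)/(3*0.70295975) = 9.1802
Cpl = (106.04 - 96.1)/(3*0.70295975) = 4.7134
Cpk = min(Cpu, Cpl) = 4.7134

4.7134


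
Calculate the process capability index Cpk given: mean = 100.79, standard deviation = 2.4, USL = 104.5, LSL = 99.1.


Cpu = (USL - mean) / (3*sigma) = (104.5 - 100.79) / (3*2.4) = 0.5153
Cpl = (mean - LSL) / (3*sigma) = (100.79 - 99.1) / (3*2.4) = 0.2347
Cpk = min(Cpu, Cpl) = 0.2347

0.2347


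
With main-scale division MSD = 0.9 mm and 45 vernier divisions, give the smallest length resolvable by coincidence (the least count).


LC = MSD / n_div
= 0.9 / 45
= 0.0200

0.0200


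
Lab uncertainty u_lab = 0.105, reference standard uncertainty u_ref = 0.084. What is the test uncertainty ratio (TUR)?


TUR = u_lab / u_ref
= 0.105 / 0.084
= 1.2500

1.2500


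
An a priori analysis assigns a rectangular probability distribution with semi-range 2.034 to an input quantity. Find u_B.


u_B = half_width / sqrt(3)
u_B = 2.034 / 1.7320508
u_B = 1.1743

1.1743


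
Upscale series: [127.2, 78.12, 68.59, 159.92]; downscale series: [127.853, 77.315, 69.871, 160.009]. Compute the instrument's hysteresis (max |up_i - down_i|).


|127.2 - 127.853| = 0.6530
|78.12 - 77.315| = 0.8050
|68.59 - 69.871| = 1.2810
|159.92 - 160.009| = 0.0890
hysteresis = max(diffs) = 1.2810

1.2810


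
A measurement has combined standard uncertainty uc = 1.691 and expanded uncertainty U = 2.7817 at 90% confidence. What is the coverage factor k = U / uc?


k = U / uc
k = 2.7817 / 1.691
k = 1.645

1.645


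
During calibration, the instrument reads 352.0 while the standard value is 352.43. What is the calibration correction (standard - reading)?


Correction = standard - reading
= 352.43 - 352.0
= 0.4300

0.4300


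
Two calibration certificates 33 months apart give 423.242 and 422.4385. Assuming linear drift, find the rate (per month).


rate = (v2 - v1) / months
= (422.4385 - 423.242) / 33
= -0.8035 / 33
= -0.0243

-0.0243


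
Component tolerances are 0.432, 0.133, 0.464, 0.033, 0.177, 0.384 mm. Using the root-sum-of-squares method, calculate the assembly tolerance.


RSS = sqrt(0.432^2 + 0.133^2 + 0.464^2 + 0.033^2 + 0.177^2 + 0.384^2)
= sqrt(0.599483)
= 0.7743

0.7743


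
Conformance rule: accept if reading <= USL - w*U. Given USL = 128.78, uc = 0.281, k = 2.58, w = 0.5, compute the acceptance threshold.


U = k * uc = 2.58 * 0.281 = 0.72498
guard band g = w * U = 0.5 * 0.72498 = 0.36249
AL = USL - g = 128.78 - 0.36249
AL = 128.4175

128.4175


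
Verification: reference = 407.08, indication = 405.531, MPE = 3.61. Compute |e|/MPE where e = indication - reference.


e = indication - reference = 405.531 - 407.08 = -1.5490
|e| = 1.5490
ratio = |e| / MPE = 1.5490 / 3.61
ratio = 0.4291

0.4291


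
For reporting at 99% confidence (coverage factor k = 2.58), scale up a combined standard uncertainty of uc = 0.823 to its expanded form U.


U = k * uc
U = 2.58 * 0.823
U = 2.1233

2.1233


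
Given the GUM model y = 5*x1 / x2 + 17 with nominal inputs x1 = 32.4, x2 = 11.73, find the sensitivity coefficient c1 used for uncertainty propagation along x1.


y = 5*x1 / x2 + 17
dy/dx1 = 5/x2
Evaluate at x2 = 11.73: c1 = 5 / 11.73
c1 = 0.4263

0.4263


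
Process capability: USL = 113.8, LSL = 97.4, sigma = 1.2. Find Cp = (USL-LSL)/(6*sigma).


Cp = (USL - LSL) / (6 * sigma)
= (113.8 - 97.4) / (6 * 1.2)
= 16.4000 / 7.2000
= 2.2778

2.2778


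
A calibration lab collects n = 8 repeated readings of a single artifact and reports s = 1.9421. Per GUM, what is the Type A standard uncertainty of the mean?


u_A = s / sqrt(n)
u_A = 1.9421 / sqrt(8)
u_A = 1.9421 / 2.8284271
u_A = 0.6866

0.6866


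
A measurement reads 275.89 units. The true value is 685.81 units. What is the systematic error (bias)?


Systematic error = measured - true
= 275.89 - 685.81
= -409.9200

-409.9200


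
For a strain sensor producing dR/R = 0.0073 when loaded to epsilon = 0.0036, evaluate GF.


GF = (dR/R) / epsilon
= 0.0073 / 0.0036
= 2.0278

2.0278


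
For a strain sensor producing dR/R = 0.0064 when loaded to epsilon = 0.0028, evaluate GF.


GF = (dR/R) / epsilon
= 0.0064 / 0.0028
= 2.2857

2.2857


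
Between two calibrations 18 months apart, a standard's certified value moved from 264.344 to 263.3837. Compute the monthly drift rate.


rate = (v2 - v1) / months
= (263.3837 - 264.344) / 18
= -0.9603 / 18
= -0.0534

-0.0534


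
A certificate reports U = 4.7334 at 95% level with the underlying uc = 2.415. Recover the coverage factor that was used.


k = U / uc
k = 4.7334 / 2.415
k = 1.96

1.96


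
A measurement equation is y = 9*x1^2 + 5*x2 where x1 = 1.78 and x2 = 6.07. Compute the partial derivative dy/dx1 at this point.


y = 9*x1^2 + 5*x2
dy/dx1 = 2*9*x1
Evaluate at x1 = 1.78: c1 = 18 * 1.78
c1 = 32.0400

32.0400


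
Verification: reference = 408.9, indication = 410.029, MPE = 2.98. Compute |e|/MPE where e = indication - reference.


e = indication - reference = 410.029 - 408.9 = 1.1290
|e| = 1.1290
ratio = |e| / MPE = 1.1290 / 2.98
ratio = 0.3789

0.3789


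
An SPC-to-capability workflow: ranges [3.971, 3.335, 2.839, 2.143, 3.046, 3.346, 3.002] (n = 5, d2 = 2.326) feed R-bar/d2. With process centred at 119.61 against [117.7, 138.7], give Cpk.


R_bar = (3.971 + 3.335 + 2.839 + 2.143 + 3.046 + 3.346 + 3.002) / 7 = 3.0974286
sigma = R_bar / d2 = 3.0974286 / 2.326 = 1.3316546
Cp = (USL - LSL)/(6*sigma) = (138.7 - 117.7)/(6*1.3316546) = 2.6283
Cpu = (138.7 - 119.61)/(3*1.3316546) = 4.7785
Cpl = (119.61 - 117.7)/(3*1.3316546) = 0.4781
Cpk = min(Cpu, Cpl) = 0.4781

0.4781


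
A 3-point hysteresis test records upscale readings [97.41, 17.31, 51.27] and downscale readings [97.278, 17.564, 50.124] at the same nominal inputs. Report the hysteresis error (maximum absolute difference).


|97.41 - 97.278| = 0.1320
|17.31 - 17.564| = 0.2540
|51.27 - 50.124| = 1.1460
hysteresis = max(diffs) = 1.1460

1.1460


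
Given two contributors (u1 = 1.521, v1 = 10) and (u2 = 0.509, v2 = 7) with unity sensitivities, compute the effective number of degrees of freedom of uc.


uc = sqrt(u1^2 + u2^2) = sqrt(1.521^2 + 0.509^2) = 1.6039084
v_eff = uc^4 / (u1^4/v1 + u2^4/v2)
= 1.6039084^4 / (1.521^4/10 + 0.509^4/7)
= 6.6178702 / 0.54478992
v_eff = 12.1476

12.1476


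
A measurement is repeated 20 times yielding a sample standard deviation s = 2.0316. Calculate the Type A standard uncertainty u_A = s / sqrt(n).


u_A = s / sqrt(n)
u_A = 2.0316 / sqrt(20)
u_A = 2.0316 / 4.472136
u_A = 0.4543

0.4543


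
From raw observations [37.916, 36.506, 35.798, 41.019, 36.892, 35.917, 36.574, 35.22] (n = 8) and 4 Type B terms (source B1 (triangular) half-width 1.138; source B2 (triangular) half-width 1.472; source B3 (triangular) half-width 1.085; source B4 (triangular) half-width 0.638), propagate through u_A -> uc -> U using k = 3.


mean = (37.916 + 36.506 + 35.798 + 41.019 + 36.892 + 35.917 + 36.574 + 35.22) / 8 = 36.98025
s = sqrt(sum((x - mean)^2)/(n-1)) = 1.8209717
u_A = s / sqrt(n) = 1.8209717 / sqrt(8) = 0.64381072
u_B1 = 1.138 / sqrt(6) = 0.46458655
u_B2 = 1.472 / sqrt(6) = 0.60094148
u_B3 = 1.085 / sqrt(6) = 0.4429494
u_B4 = 0.638 / sqrt(6) = 0.26046241
uc = sqrt(0.64381072^2 + 0.46458655^2 + 0.60094148^2 + 0.4429494^2 + 0.26046241^2) = 1.1204947
U = k * uc = 3 * 1.1204947
U = 3.3615

3.3615


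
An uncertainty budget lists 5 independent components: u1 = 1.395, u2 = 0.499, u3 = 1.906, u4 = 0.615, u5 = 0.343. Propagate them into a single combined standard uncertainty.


uc = sqrt(1.395^2 + 0.499^2 + 1.906^2 + 0.615^2 + 0.343^2)
uc = sqrt(6.323736)
uc = 2.5147

2.5147


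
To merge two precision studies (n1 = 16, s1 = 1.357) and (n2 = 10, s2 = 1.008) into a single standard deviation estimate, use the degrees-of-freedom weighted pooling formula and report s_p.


s_p = sqrt(((n1-1)*s1^2 + (n2-1)*s2^2) / (n1+n2-2))
numerator = (16-1)*1.357^2 + (10-1)*1.008^2 = 27.621735 + 9.144576 = 36.766311
denominator = 16 + 10 - 2 = 24
s_p^2 = 36.766311 / 24 = 1.5319296
s_p = sqrt(1.5319296) = 1.2377

1.2377


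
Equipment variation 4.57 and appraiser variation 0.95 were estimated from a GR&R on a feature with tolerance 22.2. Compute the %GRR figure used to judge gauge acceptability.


GRR = sqrt(EV^2 + AV^2) = sqrt(4.57^2 + 0.95^2) = 4.6676975
%GRR = GRR / tol * 100 = 4.6676975 / 22.2 * 100
%GRR = 21.0257

21.0257


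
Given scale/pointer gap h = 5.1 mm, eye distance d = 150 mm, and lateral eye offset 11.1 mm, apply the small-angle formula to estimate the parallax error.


error = h * offset / d
= 5.1 * 11.1 / 150
= 0.3774

0.3774


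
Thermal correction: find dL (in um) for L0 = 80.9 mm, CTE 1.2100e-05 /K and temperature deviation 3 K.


dL = L * alpha * dT
= 80.9 * 1.2100e-05 * 3
= 0.0029367 mm
dL_um = 0.0029367 * 1000 = 2.9367 um

2.9367


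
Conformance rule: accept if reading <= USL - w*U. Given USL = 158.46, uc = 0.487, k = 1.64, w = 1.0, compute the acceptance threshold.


U = k * uc = 1.64 * 0.487 = 0.79868
guard band g = w * U = 1.0 * 0.79868 = 0.79868
AL = USL - g = 158.46 - 0.79868
AL = 157.6613

157.6613


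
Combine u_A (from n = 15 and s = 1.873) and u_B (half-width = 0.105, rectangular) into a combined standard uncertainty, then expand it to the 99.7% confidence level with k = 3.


u_A = s / sqrt(n) = 1.873 / sqrt(15) = 0.48360652
u_B = half_width / sqrt(3) = 0.105 / sqrt(3) = 0.060621778
uc = sqrt(u_A^2 + u_B^2) = sqrt(0.48360652^2 + 0.060621778^2) = 0.48739129
U = k * uc = 3 * 0.48739129
U = 1.4622

1.4622


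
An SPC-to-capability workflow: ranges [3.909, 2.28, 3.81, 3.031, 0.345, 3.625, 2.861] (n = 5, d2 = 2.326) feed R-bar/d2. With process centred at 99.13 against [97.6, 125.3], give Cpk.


R_bar = (3.909 + 2.28 + 3.81 + 3.031 + 0.345 + 3.625 + 2.861) / 7 = 2.8372857
sigma = R_bar / d2 = 2.8372857 / 2.326 = 1.2198133
Cp = (USL - LSL)/(6*sigma) = (125.3 - 97.6)/(6*1.2198133) = 3.7847
Cpu = (125.3 - 99.13)/(3*1.2198133) = 7.1514
Cpl = (99.13 - 97.6)/(3*1.2198133) = 0.4181
Cpk = min(Cpu, Cpl) = 0.4181

0.4181


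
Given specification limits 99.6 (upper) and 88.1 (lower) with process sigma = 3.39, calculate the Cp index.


Cp = (USL - LSL) / (6 * sigma)
= (99.6 - 88.1) / (6 * 3.39)
= 11.5000 / 20.3400
= 0.5654

0.5654


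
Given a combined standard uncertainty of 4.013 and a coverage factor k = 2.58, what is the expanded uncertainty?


U = k * uc
U = 2.58 * 4.013
U = 10.3535

10.3535


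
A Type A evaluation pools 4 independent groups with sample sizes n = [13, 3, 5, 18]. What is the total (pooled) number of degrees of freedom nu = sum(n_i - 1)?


nu = sum_i (n_i - 1)
nu = ((13 - 1) + (3 - 1) + (5 - 1) + (18 - 1))
nu = 12 + 2 + 4 + 17
nu = 35

35


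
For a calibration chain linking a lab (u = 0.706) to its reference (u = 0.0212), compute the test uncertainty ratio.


TUR = u_lab / u_ref
= 0.706 / 0.0212
= 33.3019

33.3019


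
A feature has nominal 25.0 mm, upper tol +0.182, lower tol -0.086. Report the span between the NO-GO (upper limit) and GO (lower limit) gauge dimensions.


GO = nominal - lower_tol (smallest hole = maximum material condition)
GO = 25.0 - 0.086 = 24.914
NO-GO = nominal + upper_tol (largest hole = least material condition)
NO-GO = 25.0 + 0.182 = 25.182
spread = NO-GO - GO = 25.182 - 24.914 = 0.2680

0.2680


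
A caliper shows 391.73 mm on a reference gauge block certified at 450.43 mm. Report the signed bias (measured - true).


Systematic error = measured - true
= 391.73 - 450.43
= -58.7000

-58.7000


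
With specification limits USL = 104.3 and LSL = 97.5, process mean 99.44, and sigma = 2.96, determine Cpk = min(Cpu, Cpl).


Cpu = (USL - mean) / (3*sigma) = (104.3 - 99.44) / (3*2.96) = 0.5473
Cpl = (mean - LSL) / (3*sigma) = (99.44 - 97.5) / (3*2.96) = 0.2185
Cpk = min(Cpu, Cpl) = 0.2185

0.2185


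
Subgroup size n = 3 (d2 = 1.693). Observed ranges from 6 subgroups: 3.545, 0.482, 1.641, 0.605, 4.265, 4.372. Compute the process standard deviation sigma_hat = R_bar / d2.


R_bar = (3.545 + 0.482 + 1.641 + 0.605 + 4.265 + 4.372) / 6
R_bar = 14.91 / 6 = 2.485
sigma_hat = R_bar / d2 = 2.485 / 1.693 = 1.4678

1.4678


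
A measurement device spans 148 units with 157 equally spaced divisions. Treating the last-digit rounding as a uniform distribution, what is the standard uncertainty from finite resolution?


resolution = range / divisions
resolution = 148 / 157 = 0.94267516
u_res = resolution / (2*sqrt(3))
u_res = 0.94267516 / 3.4641016
u_res = 0.2721

0.2721


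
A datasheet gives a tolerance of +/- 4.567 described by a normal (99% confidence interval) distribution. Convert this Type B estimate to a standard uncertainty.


u_B = half_width / 2.576
u_B = 4.567 / 2.576
u_B = 1.7729

1.7729


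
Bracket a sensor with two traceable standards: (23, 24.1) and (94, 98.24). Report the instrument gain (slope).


slope = (y2 - y1) / (x2 - x1)
= (98.24 - 24.1) / (94 - 23)
= 74.1400 / 71
= 1.0442

1.0442


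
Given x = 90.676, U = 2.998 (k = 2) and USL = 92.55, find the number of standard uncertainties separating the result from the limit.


u = U / k = 2.998 / 2 = 1.499
margin = |USL - x| = |92.55 - 90.676| = 1.874
z = margin / u = 1.874 / 1.499
z = 1.2502

1.2502


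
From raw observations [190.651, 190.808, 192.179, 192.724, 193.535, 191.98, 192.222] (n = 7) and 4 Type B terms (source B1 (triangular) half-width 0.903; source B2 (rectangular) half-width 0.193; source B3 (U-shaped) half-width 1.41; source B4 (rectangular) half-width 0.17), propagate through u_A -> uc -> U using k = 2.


mean = (190.651 + 190.808 + 192.179 + 192.724 + 193.535 + 191.98 + 192.222) / 7 = 192.0141429
s = sqrt(sum((x - mean)^2)/(n-1)) = 1.0166441
u_A = s / sqrt(n) = 1.0166441 / sqrt(7) = 0.38425535
u_B1 = 0.903 / sqrt(6) = 0.36864821
u_B2 = 0.193 / sqrt(3) = 0.1114286
u_B3 = 1.41 / sqrt(2) = 0.99702056
u_B4 = 0.17 / sqrt(3) = 0.098149546
uc = sqrt(0.38425535^2 + 0.36864821^2 + 0.1114286^2 + 0.99702056^2 + 0.098149546^2) = 1.1400234
U = k * uc = 2 * 1.1400234
U = 2.2800

2.2800


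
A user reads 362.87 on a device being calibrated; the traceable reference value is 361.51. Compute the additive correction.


Correction = standard - reading
= 361.51 - 362.87
= -1.3600

-1.3600


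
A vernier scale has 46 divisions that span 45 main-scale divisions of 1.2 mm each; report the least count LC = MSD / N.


LC = MSD / n_div
= 1.2 / 46
= 0.0261

0.0261


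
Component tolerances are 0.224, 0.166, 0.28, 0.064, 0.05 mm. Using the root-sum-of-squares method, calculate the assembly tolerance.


RSS = sqrt(0.224^2 + 0.166^2 + 0.28^2 + 0.064^2 + 0.05^2)
= sqrt(0.162728)
= 0.4034

0.4034


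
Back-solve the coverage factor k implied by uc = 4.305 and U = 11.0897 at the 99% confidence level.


k = U / uc
k = 11.0897 / 4.305
k = 2.576

2.576


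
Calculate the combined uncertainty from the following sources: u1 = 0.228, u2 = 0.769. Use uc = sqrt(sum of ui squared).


uc = sqrt(0.228^2 + 0.769^2)
uc = sqrt(0.643345)
uc = 0.8021

0.8021


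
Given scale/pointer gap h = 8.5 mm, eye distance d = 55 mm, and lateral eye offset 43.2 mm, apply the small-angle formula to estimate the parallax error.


error = h * offset / d
= 8.5 * 43.2 / 55
= 6.6764

6.6764


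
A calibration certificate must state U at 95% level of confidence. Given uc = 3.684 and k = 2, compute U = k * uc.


U = k * uc
U = 2 * 3.684
U = 7.3680

7.3680


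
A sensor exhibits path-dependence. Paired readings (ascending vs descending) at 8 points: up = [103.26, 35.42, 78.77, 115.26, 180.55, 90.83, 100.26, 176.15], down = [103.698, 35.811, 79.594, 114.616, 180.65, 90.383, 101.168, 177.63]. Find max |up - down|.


|103.26 - 103.698| = 0.4380
|35.42 - 35.811| = 0.3910
|78.77 - 79.594| = 0.8240
|115.26 - 114.616| = 0.6440
|180.55 - 180.65| = 0.1000
|90.83 - 90.383| = 0.4470
|100.26 - 101.168| = 0.9080
|176.15 - 177.63| = 1.4800
hysteresis = max(diffs) = 1.4800

1.4800


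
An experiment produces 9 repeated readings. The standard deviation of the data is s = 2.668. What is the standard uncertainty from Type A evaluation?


u_A = s / sqrt(n)
u_A = 2.668 / sqrt(9)
u_A = 2.668 / 3
u_A = 0.8893

0.8893


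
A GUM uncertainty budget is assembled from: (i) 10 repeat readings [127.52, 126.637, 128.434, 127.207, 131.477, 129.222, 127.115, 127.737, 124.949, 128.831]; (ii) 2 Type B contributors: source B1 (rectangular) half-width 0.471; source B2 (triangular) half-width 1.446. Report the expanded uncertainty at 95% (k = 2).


mean = (127.52 + 126.637 + 128.434 + 127.207 + 131.477 + 129.222 + 127.115 + 127.737 + 124.949 + 128.831) / 10 = 127.9129
s = sqrt(sum((x - mean)^2)/(n-1)) = 1.7404941
u_A = s / sqrt(n) = 1.7404941 / sqrt(10) = 0.55039256
u_B1 = 0.471 / sqrt(3) = 0.27193198
u_B2 = 1.446 / sqrt(6) = 0.59032703
uc = sqrt(0.55039256^2 + 0.27193198^2 + 0.59032703^2) = 0.85168361
U = k * uc = 2 * 0.85168361
U = 1.7034

1.7034


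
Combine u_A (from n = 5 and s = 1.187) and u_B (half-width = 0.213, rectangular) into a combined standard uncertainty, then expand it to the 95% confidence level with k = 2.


u_A = s / sqrt(n) = 1.187 / sqrt(5) = 0.53084254
u_B = half_width / sqrt(3) = 0.213 / sqrt(3) = 0.12297561
uc = sqrt(u_A^2 + u_B^2) = sqrt(0.53084254^2 + 0.12297561^2) = 0.54490073
U = k * uc = 2 * 0.54490073
U = 1.0898

1.0898


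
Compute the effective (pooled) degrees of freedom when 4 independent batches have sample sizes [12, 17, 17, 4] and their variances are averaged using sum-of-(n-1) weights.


nu = sum_i (n_i - 1)
nu = ((12 - 1) + (17 - 1) + (17 - 1) + (4 - 1))
nu = 11 + 16 + 16 + 3
nu = 46

46


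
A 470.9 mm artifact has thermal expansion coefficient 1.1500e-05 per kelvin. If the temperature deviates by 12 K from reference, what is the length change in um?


dL = L * alpha * dT
= 470.9 * 1.1500e-05 * 12
= 0.0649842 mm
dL_um = 0.0649842 * 1000 = 64.9842 um

64.9842


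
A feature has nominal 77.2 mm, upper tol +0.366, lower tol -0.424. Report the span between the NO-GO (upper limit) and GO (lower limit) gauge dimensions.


GO = nominal - lower_tol (smallest hole = maximum material condition)
GO = 77.2 - 0.424 = 76.776
NO-GO = nominal + upper_tol (largest hole = least material condition)
NO-GO = 77.2 + 0.366 = 77.566
spread = NO-GO - GO = 77.566 - 76.776 = 0.7900

0.7900


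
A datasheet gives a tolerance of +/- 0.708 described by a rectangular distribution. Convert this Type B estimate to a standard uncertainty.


u_B = half_width / sqrt(3)
u_B = 0.708 / 1.7320508
u_B = 0.4088

0.4088


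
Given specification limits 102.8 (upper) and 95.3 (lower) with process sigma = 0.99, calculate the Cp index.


Cp = (USL - LSL) / (6 * sigma)
= (102.8 - 95.3) / (6 * 0.99)
= 7.5000 / 5.9400
= 1.2626

1.2626


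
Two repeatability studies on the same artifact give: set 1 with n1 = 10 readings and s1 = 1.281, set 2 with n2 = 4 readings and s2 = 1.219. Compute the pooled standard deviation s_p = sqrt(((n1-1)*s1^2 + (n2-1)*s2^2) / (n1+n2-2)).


s_p = sqrt(((n1-1)*s1^2 + (n2-1)*s2^2) / (n1+n2-2))
numerator = (10-1)*1.281^2 + (4-1)*1.219^2 = 14.768649 + 4.457883 = 19.226532
denominator = 10 + 4 - 2 = 12
s_p^2 = 19.226532 / 12 = 1.602211
s_p = sqrt(1.602211) = 1.2658

1.2658


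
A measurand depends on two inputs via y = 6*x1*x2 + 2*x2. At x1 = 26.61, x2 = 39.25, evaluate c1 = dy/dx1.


y = 6*x1*x2 + 2*x2
dy/dx1 = 6*x2
Evaluate at x2 = 39.25: c1 = 6 * 39.25
c1 = 235.5000

235.5000


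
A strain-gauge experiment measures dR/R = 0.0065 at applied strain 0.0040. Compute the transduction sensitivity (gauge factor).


GF = (dR/R) / epsilon
= 0.0065 / 0.0040
= 1.6250

1.6250


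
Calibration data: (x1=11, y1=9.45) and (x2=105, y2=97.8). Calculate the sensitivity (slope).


slope = (y2 - y1) / (x2 - x1)
= (97.8 - 9.45) / (105 - 11)
= 88.3500 / 94
= 0.9399

0.9399


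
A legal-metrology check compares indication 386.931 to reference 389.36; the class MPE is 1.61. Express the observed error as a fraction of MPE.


e = indication - reference = 386.931 - 389.36 = -2.4290
|e| = 2.4290
ratio = |e| / MPE = 2.4290 / 1.61
ratio = 1.5087

1.5087


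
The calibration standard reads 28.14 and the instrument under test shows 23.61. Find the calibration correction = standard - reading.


Correction = standard - reading
= 28.14 - 23.61
= 4.5300

4.5300


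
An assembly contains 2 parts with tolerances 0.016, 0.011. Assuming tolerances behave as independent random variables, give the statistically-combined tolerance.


RSS = sqrt(0.016^2 + 0.011^2)
= sqrt(0.000377)
= 0.0194

0.0194


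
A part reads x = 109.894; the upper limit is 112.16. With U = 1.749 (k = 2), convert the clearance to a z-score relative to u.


u = U / k = 1.749 / 2 = 0.8745
margin = |USL - x| = |112.16 - 109.894| = 2.266
z = margin / u = 2.266 / 0.8745
z = 2.5912

2.5912


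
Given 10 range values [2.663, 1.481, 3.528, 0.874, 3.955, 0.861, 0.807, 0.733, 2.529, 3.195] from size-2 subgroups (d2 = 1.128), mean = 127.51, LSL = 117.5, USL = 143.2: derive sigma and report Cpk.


R_bar = (2.663 + 1.481 + 3.528 + 0.874 + 3.955 + 0.861 + 0.807 + 0.733 + 2.529 + 3.195) / 10 = 2.0626
sigma = R_bar / d2 = 2.0626 / 1.128 = 1.8285461
Cp = (USL - LSL)/(6*sigma) = (143.2 - 117.5)/(6*1.8285461) = 2.3425
Cpu = (143.2 - 127.51)/(3*1.8285461) = 2.8602
Cpl = (127.51 - 117.5)/(3*1.8285461) = 1.8248
Cpk = min(Cpu, Cpl) = 1.8248

1.8248


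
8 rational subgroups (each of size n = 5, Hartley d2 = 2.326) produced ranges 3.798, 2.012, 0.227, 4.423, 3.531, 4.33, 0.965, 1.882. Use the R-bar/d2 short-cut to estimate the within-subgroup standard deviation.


R_bar = (3.798 + 2.012 + 0.227 + 4.423 + 3.531 + 4.33 + 0.965 + 1.882) / 8
R_bar = 21.168 / 8 = 2.646
sigma_hat = R_bar / d2 = 2.646 / 2.326 = 1.1376

1.1376


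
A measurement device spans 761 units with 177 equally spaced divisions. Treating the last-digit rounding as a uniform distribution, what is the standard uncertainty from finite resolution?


resolution = range / divisions
resolution = 761 / 177 = 4.299435
u_res = resolution / (2*sqrt(3))
u_res = 4.299435 / 3.4641016
u_res = 1.2411

1.2411


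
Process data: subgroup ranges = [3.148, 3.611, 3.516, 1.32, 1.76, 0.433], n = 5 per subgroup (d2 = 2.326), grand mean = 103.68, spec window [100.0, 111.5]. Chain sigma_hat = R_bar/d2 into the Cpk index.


R_bar = (3.148 + 3.611 + 3.516 + 1.32 + 1.76 + 0.433) / 6 = 2.298
sigma = R_bar / d2 = 2.298 / 2.326 = 0.98796217
Cp = (USL - LSL)/(6*sigma) = (111.5 - 100.0)/(6*0.98796217) = 1.9400
Cpu = (111.5 - 103.68)/(3*0.98796217) = 2.6384
Cpl = (103.68 - 100.0)/(3*0.98796217) = 1.2416
Cpk = min(Cpu, Cpl) = 1.2416

1.2416


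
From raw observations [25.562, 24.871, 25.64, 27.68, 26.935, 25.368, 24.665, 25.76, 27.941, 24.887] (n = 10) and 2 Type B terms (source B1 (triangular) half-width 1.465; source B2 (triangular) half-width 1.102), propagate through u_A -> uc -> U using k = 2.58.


mean = (25.562 + 24.871 + 25.64 + 27.68 + 26.935 + 25.368 + 24.665 + 25.76 + 27.941 + 24.887) / 10 = 25.9309
s = sqrt(sum((x - mean)^2)/(n-1)) = 1.1780615
u_A = s / sqrt(n) = 1.1780615 / sqrt(10) = 0.37253576
u_B1 = 1.465 / sqrt(6) = 0.59808375
u_B2 = 1.102 / sqrt(6) = 0.44988962
uc = sqrt(0.37253576^2 + 0.59808375^2 + 0.44988962^2) = 0.83599506
U = k * uc = 2.58 * 0.83599506
U = 2.1569

2.1569


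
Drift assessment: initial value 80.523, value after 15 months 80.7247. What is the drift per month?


rate = (v2 - v1) / months
= (80.7247 - 80.523) / 15
= 0.2017 / 15
= 0.0134

0.0134


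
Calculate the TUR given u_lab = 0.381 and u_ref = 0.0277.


TUR = u_lab / u_ref
= 0.381 / 0.0277
= 13.7545

13.7545


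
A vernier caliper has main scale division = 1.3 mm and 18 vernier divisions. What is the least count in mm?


LC = MSD / n_div
= 1.3 / 18
= 0.0722

0.0722


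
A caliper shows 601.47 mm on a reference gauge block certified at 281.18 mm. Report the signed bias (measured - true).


Systematic error = measured - true
= 601.47 - 281.18
= 320.2900

320.2900


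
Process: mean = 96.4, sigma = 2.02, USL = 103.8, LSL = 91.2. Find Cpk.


Cpu = (USL - mean) / (3*sigma) = (103.8 - 96.4) / (3*2.02) = 1.2211
Cpl = (mean - LSL) / (3*sigma) = (96.4 - 91.2) / (3*2.02) = 0.8581
Cpk = min(Cpu, Cpl) = 0.8581

0.8581


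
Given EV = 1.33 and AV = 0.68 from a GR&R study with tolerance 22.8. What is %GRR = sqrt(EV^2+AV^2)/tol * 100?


GRR = sqrt(EV^2 + AV^2) = sqrt(1.33^2 + 0.68^2) = 1.4937537
%GRR = GRR / tol * 100 = 1.4937537 / 22.8 * 100
%GRR = 6.5516

6.5516


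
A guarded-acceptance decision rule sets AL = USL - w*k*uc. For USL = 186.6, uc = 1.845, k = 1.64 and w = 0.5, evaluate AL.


U = k * uc = 1.64 * 1.845 = 3.0258
guard band g = w * U = 0.5 * 3.0258 = 1.5129
AL = USL - g = 186.6 - 1.5129
AL = 185.0871

185.0871


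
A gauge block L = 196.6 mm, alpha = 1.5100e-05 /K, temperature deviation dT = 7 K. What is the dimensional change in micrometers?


dL = L * alpha * dT
= 196.6 * 1.5100e-05 * 7
= 0.0207806 mm
dL_um = 0.0207806 * 1000 = 20.7806 um

20.7806


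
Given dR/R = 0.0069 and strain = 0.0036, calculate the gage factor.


GF = (dR/R) / epsilon
= 0.0069 / 0.0036
= 1.9167

1.9167


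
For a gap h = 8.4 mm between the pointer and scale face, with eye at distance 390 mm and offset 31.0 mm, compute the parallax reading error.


error = h * offset / d
= 8.4 * 31.0 / 390
= 0.6677

0.6677


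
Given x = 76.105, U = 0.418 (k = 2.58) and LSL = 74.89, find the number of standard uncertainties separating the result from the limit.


u = U / k = 0.418 / 2.58 = 0.1620155
margin = |LSL - x| = |74.89 - 76.105| = 1.215
z = margin / u = 1.215 / 0.1620155
z = 7.4993

7.4993


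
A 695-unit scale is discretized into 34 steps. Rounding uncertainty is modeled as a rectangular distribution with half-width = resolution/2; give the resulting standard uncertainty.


resolution = range / divisions
resolution = 695 / 34 = 20.441176
u_res = resolution / (2*sqrt(3))
u_res = 20.441176 / 3.4641016
u_res = 5.9009

5.9009


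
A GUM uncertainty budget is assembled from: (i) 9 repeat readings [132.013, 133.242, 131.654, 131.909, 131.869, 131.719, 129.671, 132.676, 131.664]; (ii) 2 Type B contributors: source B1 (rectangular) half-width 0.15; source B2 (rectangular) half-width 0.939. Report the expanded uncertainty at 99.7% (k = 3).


mean = (132.013 + 133.242 + 131.654 + 131.909 + 131.869 + 131.719 + 129.671 + 132.676 + 131.664) / 9 = 131.8241111
s = sqrt(sum((x - mean)^2)/(n-1)) = 0.96711768
u_A = s / sqrt(n) = 0.96711768 / sqrt(9) = 0.32237256
u_B1 = 0.15 / sqrt(3) = 0.08660254
u_B2 = 0.939 / sqrt(3) = 0.5421319
uc = sqrt(0.32237256^2 + 0.08660254^2 + 0.5421319^2) = 0.63665616
U = k * uc = 3 * 0.63665616
U = 1.9100

1.9100


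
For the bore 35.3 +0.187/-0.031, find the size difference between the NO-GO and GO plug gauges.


GO = nominal - lower_tol (smallest hole = maximum material condition)
GO = 35.3 - 0.031 = 35.269
NO-GO = nominal + upper_tol (largest hole = least material condition)
NO-GO = 35.3 + 0.187 = 35.487
spread = NO-GO - GO = 35.487 - 35.269 = 0.2180

0.2180


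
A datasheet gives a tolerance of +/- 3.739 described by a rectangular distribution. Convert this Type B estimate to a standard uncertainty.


u_B = half_width / sqrt(3)
u_B = 3.739 / 1.7320508
u_B = 2.1587

2.1587


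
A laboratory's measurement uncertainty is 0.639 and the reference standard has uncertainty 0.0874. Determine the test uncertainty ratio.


TUR = u_lab / u_ref
= 0.639 / 0.0874
= 7.3112

7.3112


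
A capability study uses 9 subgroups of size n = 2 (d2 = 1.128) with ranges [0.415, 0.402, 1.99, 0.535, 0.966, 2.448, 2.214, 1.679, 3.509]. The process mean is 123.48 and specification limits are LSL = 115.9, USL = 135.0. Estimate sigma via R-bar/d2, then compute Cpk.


R_bar = (0.415 + 0.402 + 1.99 + 0.535 + 0.966 + 2.448 + 2.214 + 1.679 + 3.509) / 9 = 1.5731111
sigma = R_bar / d2 = 1.5731111 / 1.128 = 1.394602
Cp = (USL - LSL)/(6*sigma) = (135.0 - 115.9)/(6*1.394602) = 2.2826
Cpu = (135.0 - 123.48)/(3*1.394602) = 2.7535
Cpl = (123.48 - 115.9)/(3*1.394602) = 1.8117
Cpk = min(Cpu, Cpl) = 1.8117

1.8117


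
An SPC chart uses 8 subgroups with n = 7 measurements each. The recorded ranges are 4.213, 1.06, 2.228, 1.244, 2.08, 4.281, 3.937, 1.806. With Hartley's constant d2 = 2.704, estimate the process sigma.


R_bar = (4.213 + 1.06 + 2.228 + 1.244 + 2.08 + 4.281 + 3.937 + 1.806) / 8
R_bar = 20.849 / 8 = 2.606125
sigma_hat = R_bar / d2 = 2.606125 / 2.704 = 0.9638

0.9638


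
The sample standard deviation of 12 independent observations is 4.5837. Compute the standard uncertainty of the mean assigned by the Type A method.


u_A = s / sqrt(n)
u_A = 4.5837 / sqrt(12)
u_A = 4.5837 / 3.4641016
u_A = 1.3232

1.3232


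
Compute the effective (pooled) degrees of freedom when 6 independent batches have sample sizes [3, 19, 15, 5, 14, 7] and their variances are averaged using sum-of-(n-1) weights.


nu = sum_i (n_i - 1)
nu = ((3 - 1) + (19 - 1) + (15 - 1) + (5 - 1) + (14 - 1) + (7 - 1))
nu = 2 + 18 + 14 + 4 + 13 + 6
nu = 57

57


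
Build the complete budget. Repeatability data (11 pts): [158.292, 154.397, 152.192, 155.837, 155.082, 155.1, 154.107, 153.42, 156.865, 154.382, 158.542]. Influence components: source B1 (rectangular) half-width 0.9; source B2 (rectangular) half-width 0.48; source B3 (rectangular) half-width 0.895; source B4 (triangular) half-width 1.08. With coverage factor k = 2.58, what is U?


mean = (158.292 + 154.397 + 152.192 + 155.837 + 155.082 + 155.1 + 154.107 + 153.42 + 156.865 + 154.382 + 158.542) / 11 = 155.2923636
s = sqrt(sum((x - mean)^2)/(n-1)) = 1.963735
u_A = s / sqrt(n) = 1.963735 / sqrt(11) = 0.59208838
u_B1 = 0.9 / sqrt(3) = 0.51961524
u_B2 = 0.48 / sqrt(3) = 0.27712813
u_B3 = 0.895 / sqrt(3) = 0.51672849
u_B4 = 1.08 / sqrt(6) = 0.44090815
uc = sqrt(0.59208838^2 + 0.51961524^2 + 0.27712813^2 + 0.51672849^2 + 0.44090815^2) = 1.076465
U = k * uc = 2.58 * 1.076465
U = 2.7773

2.7773


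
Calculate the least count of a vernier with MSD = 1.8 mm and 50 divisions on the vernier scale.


LC = MSD / n_div
= 1.8 / 50
= 0.0360

0.0360


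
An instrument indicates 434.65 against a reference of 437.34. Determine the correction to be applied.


Correction = standard - reading
= 437.34 - 434.65
= 2.6900

2.6900


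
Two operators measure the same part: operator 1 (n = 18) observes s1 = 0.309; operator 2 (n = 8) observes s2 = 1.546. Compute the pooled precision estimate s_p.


s_p = sqrt(((n1-1)*s1^2 + (n2-1)*s2^2) / (n1+n2-2))
numerator = (18-1)*0.309^2 + (8-1)*1.546^2 = 1.623177 + 16.730812 = 18.353989
denominator = 18 + 8 - 2 = 24
s_p^2 = 18.353989 / 24 = 0.76474954
s_p = sqrt(0.76474954) = 0.8745

0.8745


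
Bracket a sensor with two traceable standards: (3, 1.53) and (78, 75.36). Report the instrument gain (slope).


slope = (y2 - y1) / (x2 - x1)
= (75.36 - 1.53) / (78 - 3)
= 73.8300 / 75
= 0.9844

0.9844


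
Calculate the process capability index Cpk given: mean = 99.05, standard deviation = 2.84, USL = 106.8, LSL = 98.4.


Cpu = (USL - mean) / (3*sigma) = (106.8 - 99.05) / (3*2.84) = 0.9096
Cpl = (mean - LSL) / (3*sigma) = (99.05 - 98.4) / (3*2.84) = 0.0763
Cpk = min(Cpu, Cpl) = 0.0763

0.0763


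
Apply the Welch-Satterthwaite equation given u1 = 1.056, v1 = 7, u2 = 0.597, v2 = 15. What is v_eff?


uc = sqrt(u1^2 + u2^2) = sqrt(1.056^2 + 0.597^2) = 1.2130725
v_eff = uc^4 / (u1^4/v1 + u2^4/v2)
= 1.2130725^4 / (1.056^4/7 + 0.597^4/15)
= 2.1654444 / 0.18611539
v_eff = 11.6350

11.6350


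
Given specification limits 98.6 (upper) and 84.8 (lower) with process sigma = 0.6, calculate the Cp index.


Cp = (USL - LSL) / (6 * sigma)
= (98.6 - 84.8) / (6 * 0.6)
= 13.8000 / 3.6000
= 3.8333

3.8333


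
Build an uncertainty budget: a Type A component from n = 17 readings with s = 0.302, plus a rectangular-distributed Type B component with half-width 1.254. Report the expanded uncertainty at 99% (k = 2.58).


u_A = s / sqrt(n) = 0.302 / sqrt(17) = 0.073245759
u_B = half_width / sqrt(3) = 1.254 / sqrt(3) = 0.72399724
uc = sqrt(u_A^2 + u_B^2) = sqrt(0.073245759^2 + 0.72399724^2) = 0.72769289
U = k * uc = 2.58 * 0.72769289
U = 1.8774

1.8774


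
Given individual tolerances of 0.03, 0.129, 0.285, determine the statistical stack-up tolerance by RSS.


RSS = sqrt(0.03^2 + 0.129^2 + 0.285^2)
= sqrt(0.098766)
= 0.3143

0.3143


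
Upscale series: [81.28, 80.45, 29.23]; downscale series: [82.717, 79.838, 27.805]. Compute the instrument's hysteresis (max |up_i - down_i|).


|81.28 - 82.717| = 1.4370
|80.45 - 79.838| = 0.6120
|29.23 - 27.805| = 1.4250
hysteresis = max(diffs) = 1.4370

1.4370


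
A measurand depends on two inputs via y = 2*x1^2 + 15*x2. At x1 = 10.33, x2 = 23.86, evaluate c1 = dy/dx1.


y = 2*x1^2 + 15*x2
dy/dx1 = 2*2*x1
Evaluate at x1 = 10.33: c1 = 4 * 10.33
c1 = 41.3200

41.3200


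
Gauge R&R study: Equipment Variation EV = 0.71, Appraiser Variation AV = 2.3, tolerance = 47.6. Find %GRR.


GRR = sqrt(EV^2 + AV^2) = sqrt(0.71^2 + 2.3^2) = 2.4070937
%GRR = GRR / tol * 100 = 2.4070937 / 47.6 * 100
%GRR = 5.0569

5.0569


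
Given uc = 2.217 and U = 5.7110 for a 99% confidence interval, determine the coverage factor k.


k = U / uc
k = 5.7110 / 2.217
k = 2.576

2.576


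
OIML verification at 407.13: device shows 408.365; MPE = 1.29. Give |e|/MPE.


e = indication - reference = 408.365 - 407.13 = 1.2350
|e| = 1.2350
ratio = |e| / MPE = 1.2350 / 1.29
ratio = 0.9574

0.9574


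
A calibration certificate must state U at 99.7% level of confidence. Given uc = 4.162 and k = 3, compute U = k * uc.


U = k * uc
U = 3 * 4.162
U = 12.4860

12.4860


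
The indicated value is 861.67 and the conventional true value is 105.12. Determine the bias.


Systematic error = measured - true
= 861.67 - 105.12
= 756.5500

756.5500


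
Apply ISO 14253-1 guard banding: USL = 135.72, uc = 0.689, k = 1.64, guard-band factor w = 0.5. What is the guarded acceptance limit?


U = k * uc = 1.64 * 0.689 = 1.12996
guard band g = w * U = 0.5 * 1.12996 = 0.56498
AL = USL - g = 135.72 - 0.56498
AL = 135.1550

135.1550


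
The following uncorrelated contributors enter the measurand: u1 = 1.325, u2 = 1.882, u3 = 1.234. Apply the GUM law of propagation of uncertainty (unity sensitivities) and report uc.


uc = sqrt(1.325^2 + 1.882^2 + 1.234^2)
uc = sqrt(6.820305)
uc = 2.6116

2.6116


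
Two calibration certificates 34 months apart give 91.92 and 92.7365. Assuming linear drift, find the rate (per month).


rate = (v2 - v1) / months
= (92.7365 - 91.92) / 34
= 0.8165 / 34
= 0.0240

0.0240


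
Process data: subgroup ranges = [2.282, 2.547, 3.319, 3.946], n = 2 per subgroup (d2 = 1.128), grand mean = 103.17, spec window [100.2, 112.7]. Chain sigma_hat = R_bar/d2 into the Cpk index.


R_bar = (2.282 + 2.547 + 3.319 + 3.946) / 4 = 3.0235
sigma = R_bar / d2 = 3.0235 / 1.128 = 2.6804078
Cp = (USL - LSL)/(6*sigma) = (112.7 - 100.2)/(6*2.6804078) = 0.7772
Cpu = (112.7 - 103.17)/(3*2.6804078) = 1.1851
Cpl = (103.17 - 100.2)/(3*2.6804078) = 0.3693
Cpk = min(Cpu, Cpl) = 0.3693

0.3693


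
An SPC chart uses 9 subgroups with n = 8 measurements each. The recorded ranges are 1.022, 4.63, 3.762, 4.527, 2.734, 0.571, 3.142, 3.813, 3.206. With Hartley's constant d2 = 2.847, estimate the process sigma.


R_bar = (1.022 + 4.63 + 3.762 + 4.527 + 2.734 + 0.571 + 3.142 + 3.813 + 3.206) / 9
R_bar = 27.407 / 9 = 3.0452222
sigma_hat = R_bar / d2 = 3.0452222 / 2.847 = 1.0696

1.0696


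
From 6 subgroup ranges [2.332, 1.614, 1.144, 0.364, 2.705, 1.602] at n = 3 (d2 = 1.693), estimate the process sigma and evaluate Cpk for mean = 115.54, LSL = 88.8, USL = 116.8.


R_bar = (2.332 + 1.614 + 1.144 + 0.364 + 2.705 + 1.602) / 6 = 1.6268333
sigma = R_bar / d2 = 1.6268333 / 1.693 = 0.96091748
Cp = (USL - LSL)/(6*sigma) = (116.8 - 88.8)/(6*0.96091748) = 4.8565
Cpu = (116.8 - 115.54)/(3*0.96091748) = 0.4371
Cpl = (115.54 - 88.8)/(3*0.96091748) = 9.2759
Cpk = min(Cpu, Cpl) = 0.4371

0.4371


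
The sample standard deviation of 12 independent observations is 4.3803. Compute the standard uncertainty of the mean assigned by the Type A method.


u_A = s / sqrt(n)
u_A = 4.3803 / sqrt(12)
u_A = 4.3803 / 3.4641016
u_A = 1.2645

1.2645


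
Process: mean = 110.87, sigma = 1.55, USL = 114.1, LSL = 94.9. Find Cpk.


Cpu = (USL - mean) / (3*sigma) = (114.1 - 110.87) / (3*1.55) = 0.6946
Cpl = (mean - LSL) / (3*sigma) = (110.87 - 94.9) / (3*1.55) = 3.4344
Cpk = min(Cpu, Cpl) = 0.6946

0.6946


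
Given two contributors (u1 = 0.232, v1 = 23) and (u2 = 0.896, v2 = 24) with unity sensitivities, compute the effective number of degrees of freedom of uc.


uc = sqrt(u1^2 + u2^2) = sqrt(0.232^2 + 0.896^2) = 0.92554849
v_eff = uc^4 / (u1^4/v1 + u2^4/v2)
= 0.92554849^4 / (0.232^4/23 + 0.896^4/24)
= 0.7338321 / 0.026980688
v_eff = 27.1984

27.1984


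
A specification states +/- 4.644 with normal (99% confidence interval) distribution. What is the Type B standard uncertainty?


u_B = half_width / 2.576
u_B = 4.644 / 2.576
u_B = 1.8028

1.8028


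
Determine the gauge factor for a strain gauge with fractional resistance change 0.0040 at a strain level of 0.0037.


GF = (dR/R) / epsilon
= 0.0040 / 0.0037
= 1.0811

1.0811


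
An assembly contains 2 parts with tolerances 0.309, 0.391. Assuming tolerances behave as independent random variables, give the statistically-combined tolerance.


RSS = sqrt(0.309^2 + 0.391^2)
= sqrt(0.248362)
= 0.4984

0.4984


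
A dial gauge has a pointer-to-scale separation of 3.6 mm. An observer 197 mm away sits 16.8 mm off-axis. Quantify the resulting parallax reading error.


error = h * offset / d
= 3.6 * 16.8 / 197
= 0.3070

0.3070


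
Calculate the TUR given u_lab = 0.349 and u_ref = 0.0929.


TUR = u_lab / u_ref
= 0.349 / 0.0929
= 3.7567

3.7567


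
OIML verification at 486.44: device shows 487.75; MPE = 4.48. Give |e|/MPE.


e = indication - reference = 487.75 - 486.44 = 1.3100
|e| = 1.3100
ratio = |e| / MPE = 1.3100 / 4.48
ratio = 0.2924

0.2924


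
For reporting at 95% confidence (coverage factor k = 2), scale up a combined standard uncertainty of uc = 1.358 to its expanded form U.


U = k * uc
U = 2 * 1.358
U = 2.7160

2.7160


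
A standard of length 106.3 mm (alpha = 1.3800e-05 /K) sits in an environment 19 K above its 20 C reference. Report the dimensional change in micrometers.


dL = L * alpha * dT
= 106.3 * 1.3800e-05 * 19
= 0.0278719 mm
dL_um = 0.0278719 * 1000 = 27.8719 um

27.8719


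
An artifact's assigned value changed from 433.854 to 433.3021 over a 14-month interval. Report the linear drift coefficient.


rate = (v2 - v1) / months
= (433.3021 - 433.854) / 14
= -0.5519 / 14
= -0.0394

-0.0394


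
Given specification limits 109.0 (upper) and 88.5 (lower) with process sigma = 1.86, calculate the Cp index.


Cp = (USL - LSL) / (6 * sigma)
= (109.0 - 88.5) / (6 * 1.86)
= 20.5000 / 11.1600
= 1.8369

1.8369
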